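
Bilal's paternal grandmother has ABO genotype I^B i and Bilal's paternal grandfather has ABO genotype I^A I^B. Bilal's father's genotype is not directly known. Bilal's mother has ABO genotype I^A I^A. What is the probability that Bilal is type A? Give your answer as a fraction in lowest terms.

Bilal's father's ABO genotype from I^B i × I^A I^B: 1/4 I^A I^B, 1/4 I^A i, 1/4 I^B I^B, 1/4 I^B i.
Crossing each possibility with the mother I^A I^A and summing P(type A): 1/4·1/2 + 1/4·1 + 1/4·0 + 1/4·1/2 = 1/2.

1/2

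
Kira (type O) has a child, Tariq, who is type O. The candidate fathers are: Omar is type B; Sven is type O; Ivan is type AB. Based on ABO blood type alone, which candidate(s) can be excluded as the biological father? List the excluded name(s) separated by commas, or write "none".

Ivan

A candidate is excluded only if no genotype consistent with his phenotype could produce a type O child with a type O mother.
Ivan (type AB): no genotype consistent with that phenotype can produce a type-O child with a type-O mother.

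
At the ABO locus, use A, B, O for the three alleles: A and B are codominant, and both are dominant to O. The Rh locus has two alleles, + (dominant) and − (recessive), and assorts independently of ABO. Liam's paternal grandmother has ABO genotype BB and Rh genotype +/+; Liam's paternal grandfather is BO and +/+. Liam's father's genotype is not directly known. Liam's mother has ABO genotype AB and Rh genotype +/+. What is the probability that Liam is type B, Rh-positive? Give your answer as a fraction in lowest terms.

1/2

Liam's father's ABO genotype from BB × BO: 1/2 BB, 1/2 BO.
Crossing each possibility with the mother AB and summing P(type B): 1/2·1/2 + 1/2·1/2 = 1/2.
Similarly for Rh via the father's Rh distribution: P(Rh+) = 1.
Independent loci: 1/2 × 1 = 1/2.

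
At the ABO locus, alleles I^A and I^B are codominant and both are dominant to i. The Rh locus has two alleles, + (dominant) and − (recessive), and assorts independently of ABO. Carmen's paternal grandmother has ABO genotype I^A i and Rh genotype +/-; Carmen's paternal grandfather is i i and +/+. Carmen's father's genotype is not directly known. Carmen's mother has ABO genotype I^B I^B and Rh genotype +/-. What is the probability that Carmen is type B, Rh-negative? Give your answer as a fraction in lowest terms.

Carmen's father's ABO genotype from I^A i × i i: 1/2 I^A i, 1/2 i i.
Crossing each possibility with the mother I^B I^B and summing P(type B): 1/2·1/2 + 1/2·1 = 3/4.
Similarly for Rh via the father's Rh distribution: P(Rh-) = 1/8.
Independent loci: 3/4 × 1/8 = 3/32.

3/32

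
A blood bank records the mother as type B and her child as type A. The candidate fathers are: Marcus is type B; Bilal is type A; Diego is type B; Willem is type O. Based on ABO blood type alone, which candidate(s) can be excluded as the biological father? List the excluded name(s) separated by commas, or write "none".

A candidate is excluded only if no genotype consistent with his phenotype could produce a type A child with a type B mother.
Marcus (type B): no genotype consistent with that phenotype can produce a type-A child with a type-B mother.
Diego (type B): no genotype consistent with that phenotype can produce a type-A child with a type-B mother.
Willem (type O): no genotype consistent with that phenotype can produce a type-A child with a type-B mother.

Marcus, Diego, Willem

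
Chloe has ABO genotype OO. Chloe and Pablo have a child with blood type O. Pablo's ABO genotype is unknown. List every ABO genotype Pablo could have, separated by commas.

AO, BO, OO

For each candidate genotype of Pablo, check whether crossing it with OO can produce every observed child phenotype.
  AA → possible child types {A} ✗
  AB → possible child types {A, B} ✗
  AO → possible child types {O, A} ✓
  BB → possible child types {B} ✗
  BO → possible child types {O, B} ✓
  OO → possible child types {O} ✓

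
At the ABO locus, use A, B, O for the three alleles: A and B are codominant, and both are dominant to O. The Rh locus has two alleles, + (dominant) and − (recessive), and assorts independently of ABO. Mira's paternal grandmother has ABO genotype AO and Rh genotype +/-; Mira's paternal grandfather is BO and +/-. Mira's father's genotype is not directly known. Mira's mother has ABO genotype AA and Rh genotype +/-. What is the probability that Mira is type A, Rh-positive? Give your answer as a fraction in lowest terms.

9/16

Mira's father's ABO genotype from AO × BO: 1/4 AB, 1/4 AO, 1/4 BO, 1/4 OO.
Crossing each possibility with the mother AA and summing P(type A): 1/4·1/2 + 1/4·1 + 1/4·1/2 + 1/4·1 = 3/4.
Similarly for Rh via the father's Rh distribution: P(Rh+) = 3/4.
Independent loci: 3/4 × 3/4 = 9/16.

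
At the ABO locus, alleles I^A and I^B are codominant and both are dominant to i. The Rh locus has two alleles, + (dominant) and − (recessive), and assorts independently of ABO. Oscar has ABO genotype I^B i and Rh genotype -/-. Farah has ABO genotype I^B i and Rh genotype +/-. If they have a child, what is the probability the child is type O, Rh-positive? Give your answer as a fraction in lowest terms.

ABO cross I^B i × I^B i → offspring phenotypes: 1/4 O, 3/4 B.
Rh cross -/- × +/- → 1/2 Rh+, 1/2 Rh-.
Independent loci: P(type O, Rh-positive) = 1/4 × 1/2 = 1/8.

1/8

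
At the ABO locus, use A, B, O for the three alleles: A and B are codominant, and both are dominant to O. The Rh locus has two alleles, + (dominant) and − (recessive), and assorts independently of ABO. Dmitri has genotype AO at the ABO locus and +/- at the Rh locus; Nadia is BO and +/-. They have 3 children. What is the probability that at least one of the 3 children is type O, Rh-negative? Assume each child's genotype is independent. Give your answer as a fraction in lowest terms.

721/4096

ABO cross AO × BO → 1/4 O, 1/4 A, 1/4 B, 1/4 AB.
Rh cross +/- × +/- → 3/4 Rh+, 1/4 Rh-; so P(type O, Rh-negative) = 1/4 × 1/4 = 1/16 per child.
P(none) = (15/16)^3 = 3375/4096; P(at least one) = 1 − 3375/4096 = 721/4096.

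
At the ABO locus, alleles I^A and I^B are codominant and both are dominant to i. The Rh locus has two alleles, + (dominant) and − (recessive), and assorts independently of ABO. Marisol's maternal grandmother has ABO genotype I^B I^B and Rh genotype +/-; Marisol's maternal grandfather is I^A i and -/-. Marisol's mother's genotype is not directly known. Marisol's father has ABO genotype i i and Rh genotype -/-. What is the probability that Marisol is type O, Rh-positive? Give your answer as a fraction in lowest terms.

1/16

Marisol's mother's ABO genotype from I^B I^B × I^A i: 1/2 I^A I^B, 1/2 I^B i.
Crossing each possibility with the father i i and summing P(type O): 1/2·0 + 1/2·1/2 = 1/4.
Similarly for Rh via the mother's Rh distribution: P(Rh+) = 1/4.
Independent loci: 1/4 × 1/4 = 1/16.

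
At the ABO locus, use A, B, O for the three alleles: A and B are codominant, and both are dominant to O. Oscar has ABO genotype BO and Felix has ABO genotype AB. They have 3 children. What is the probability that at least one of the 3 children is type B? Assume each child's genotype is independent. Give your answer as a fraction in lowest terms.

7/8

ABO cross BO × AB → 1/4 A, 1/2 B, 1/4 AB.
So P(type B) = 1/2 per child.
P(none) = (1/2)^3 = 1/8; P(at least one) = 1 − 1/8 = 7/8.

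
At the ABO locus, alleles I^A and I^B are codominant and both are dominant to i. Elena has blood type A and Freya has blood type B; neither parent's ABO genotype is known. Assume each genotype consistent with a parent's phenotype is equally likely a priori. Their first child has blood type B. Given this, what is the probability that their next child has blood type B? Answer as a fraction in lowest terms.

5/12

Possible genotypes: Elena ∈ {I^A I^A, I^A i}; Freya ∈ {I^B I^B, I^B i}.
Weight each parental genotype pair by prior × P(type-B child):
  I^A i × I^B I^B: posterior weight 2/3; P(next child type B) = 1/2.
  I^A i × I^B i: posterior weight 1/3; P(next child type B) = 1/4.
Weighted sum = 5/12.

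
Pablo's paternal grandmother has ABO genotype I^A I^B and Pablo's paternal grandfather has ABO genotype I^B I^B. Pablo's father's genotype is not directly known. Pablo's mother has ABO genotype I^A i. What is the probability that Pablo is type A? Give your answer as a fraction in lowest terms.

Pablo's father's ABO genotype from I^A I^B × I^B I^B: 1/2 I^A I^B, 1/2 I^B I^B.
Crossing each possibility with the mother I^A i and summing P(type A): 1/2·1/2 + 1/2·0 = 1/4.

1/4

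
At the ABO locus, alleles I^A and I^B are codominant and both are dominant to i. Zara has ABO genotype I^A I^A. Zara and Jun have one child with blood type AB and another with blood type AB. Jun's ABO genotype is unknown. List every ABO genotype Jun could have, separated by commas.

I^A I^B, I^B I^B, I^B i

For each candidate genotype of Jun, check whether crossing it with I^A I^A can produce every observed child phenotype.
  I^A I^A → possible child types {A} ✗
  I^A I^B → possible child types {A, AB} ✓
  I^A i → possible child types {A} ✗
  I^B I^B → possible child types {AB} ✓
  I^B i → possible child types {A, AB} ✓
  i i → possible child types {A} ✗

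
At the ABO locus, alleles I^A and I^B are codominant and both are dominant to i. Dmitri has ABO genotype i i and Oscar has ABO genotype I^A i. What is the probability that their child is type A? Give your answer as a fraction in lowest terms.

ABO cross i i × I^A i → offspring phenotypes: 1/2 O, 1/2 A.
So P(type A) = 1/2.

1/2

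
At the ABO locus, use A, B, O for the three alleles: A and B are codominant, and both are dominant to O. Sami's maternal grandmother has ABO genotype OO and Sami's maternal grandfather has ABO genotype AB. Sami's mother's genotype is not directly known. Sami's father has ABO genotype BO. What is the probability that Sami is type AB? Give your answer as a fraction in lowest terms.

Sami's mother's ABO genotype from OO × AB: 1/2 AO, 1/2 BO.
Crossing each possibility with the father BO and summing P(type AB): 1/2·1/4 + 1/2·0 = 1/8.

1/8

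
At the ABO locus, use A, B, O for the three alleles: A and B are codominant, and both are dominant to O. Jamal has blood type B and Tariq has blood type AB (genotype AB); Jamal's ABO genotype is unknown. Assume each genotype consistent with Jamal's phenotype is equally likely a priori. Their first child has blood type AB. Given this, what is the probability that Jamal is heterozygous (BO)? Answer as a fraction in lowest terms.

1/3

Possible genotypes: Jamal ∈ {BB, BO}; Tariq ∈ {AB}.
Weight each parental genotype pair by prior × P(type-AB child):
  BB × AB: posterior weight 2/3.
  BO × AB: posterior weight 1/3.
Sum the posterior weight over pairs where Jamal is BO: 1/3.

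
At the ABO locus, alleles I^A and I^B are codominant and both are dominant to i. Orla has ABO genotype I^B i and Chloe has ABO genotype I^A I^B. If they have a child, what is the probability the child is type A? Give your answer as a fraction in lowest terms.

ABO cross I^B i × I^A I^B → offspring phenotypes: 1/4 A, 1/2 B, 1/4 AB.
So P(type A) = 1/4.

1/4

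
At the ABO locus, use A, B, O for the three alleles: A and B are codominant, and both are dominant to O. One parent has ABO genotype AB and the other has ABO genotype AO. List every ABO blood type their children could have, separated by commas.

A, B, AB

Gametes from AB × AO give offspring ABO genotypes AA, AB, AO, BO, i.e. phenotypes A, B, AB.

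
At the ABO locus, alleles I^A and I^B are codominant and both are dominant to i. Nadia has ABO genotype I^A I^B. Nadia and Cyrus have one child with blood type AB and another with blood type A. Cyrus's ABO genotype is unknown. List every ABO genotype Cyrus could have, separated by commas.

For each candidate genotype of Cyrus, check whether crossing it with I^A I^B can produce every observed child phenotype.
  I^A I^A → possible child types {A, AB} ✓
  I^A I^B → possible child types {A, B, AB} ✓
  I^A i → possible child types {A, B, AB} ✓
  I^B I^B → possible child types {B, AB} ✗
  I^B i → possible child types {A, B, AB} ✓
  i i → possible child types {A, B} ✗

I^A I^A, I^A I^B, I^A i, I^B i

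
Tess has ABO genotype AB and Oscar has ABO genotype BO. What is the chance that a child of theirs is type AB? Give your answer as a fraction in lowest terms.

1/4

ABO cross AB × BO → offspring phenotypes: 1/4 A, 1/2 B, 1/4 AB.
So P(type AB) = 1/4.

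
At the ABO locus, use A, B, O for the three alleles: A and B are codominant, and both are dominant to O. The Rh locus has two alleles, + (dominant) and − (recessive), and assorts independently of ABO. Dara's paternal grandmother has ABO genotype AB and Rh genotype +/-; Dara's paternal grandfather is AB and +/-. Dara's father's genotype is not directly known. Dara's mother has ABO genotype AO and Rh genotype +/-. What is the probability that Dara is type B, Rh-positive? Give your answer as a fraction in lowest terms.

3/16

Dara's father's ABO genotype from AB × AB: 1/4 AA, 1/2 AB, 1/4 BB.
Crossing each possibility with the mother AO and summing P(type B): 1/4·0 + 1/2·1/4 + 1/4·1/2 = 1/4.
Similarly for Rh via the father's Rh distribution: P(Rh+) = 3/4.
Independent loci: 1/4 × 3/4 = 3/16.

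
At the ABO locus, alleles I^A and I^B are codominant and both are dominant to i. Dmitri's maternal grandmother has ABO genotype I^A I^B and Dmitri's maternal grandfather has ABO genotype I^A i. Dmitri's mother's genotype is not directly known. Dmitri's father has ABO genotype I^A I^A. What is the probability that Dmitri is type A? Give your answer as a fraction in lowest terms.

3/4

Dmitri's mother's ABO genotype from I^A I^B × I^A i: 1/4 I^A I^A, 1/4 I^A I^B, 1/4 I^A i, 1/4 I^B i.
Crossing each possibility with the father I^A I^A and summing P(type A): 1/4·1 + 1/4·1/2 + 1/4·1 + 1/4·1/2 = 3/4.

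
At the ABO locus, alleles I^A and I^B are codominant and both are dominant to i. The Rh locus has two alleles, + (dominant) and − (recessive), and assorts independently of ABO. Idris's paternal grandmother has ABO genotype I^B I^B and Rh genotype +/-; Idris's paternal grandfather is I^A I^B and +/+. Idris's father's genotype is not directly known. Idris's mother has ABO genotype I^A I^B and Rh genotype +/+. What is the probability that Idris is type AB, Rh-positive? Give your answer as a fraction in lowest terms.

1/2

Idris's father's ABO genotype from I^B I^B × I^A I^B: 1/2 I^A I^B, 1/2 I^B I^B.
Crossing each possibility with the mother I^A I^B and summing P(type AB): 1/2·1/2 + 1/2·1/2 = 1/2.
Similarly for Rh via the father's Rh distribution: P(Rh+) = 1.
Independent loci: 1/2 × 1 = 1/2.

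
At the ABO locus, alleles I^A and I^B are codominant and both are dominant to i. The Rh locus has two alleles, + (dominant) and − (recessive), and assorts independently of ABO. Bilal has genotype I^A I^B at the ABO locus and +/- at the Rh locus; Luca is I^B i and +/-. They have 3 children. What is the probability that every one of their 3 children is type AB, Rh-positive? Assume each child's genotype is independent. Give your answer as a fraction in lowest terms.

ABO cross I^A I^B × I^B i → 1/4 A, 1/2 B, 1/4 AB.
Rh cross +/- × +/- → 3/4 Rh+, 1/4 Rh-; so P(type AB, Rh-positive) = 1/4 × 3/4 = 3/16 per child.
All 3 independent: (3/16)^3 = 27/4096.

27/4096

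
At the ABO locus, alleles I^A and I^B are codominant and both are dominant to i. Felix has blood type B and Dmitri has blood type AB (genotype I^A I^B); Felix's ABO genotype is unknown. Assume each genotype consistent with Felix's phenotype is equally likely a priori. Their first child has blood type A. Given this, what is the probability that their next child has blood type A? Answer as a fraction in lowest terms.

Possible genotypes: Felix ∈ {I^B I^B, I^B i}; Dmitri ∈ {I^A I^B}.
Weight each parental genotype pair by prior × P(type-A child):
  I^B i × I^A I^B: posterior weight 1; P(next child type A) = 1/4.
Weighted sum = 1/4.

1/4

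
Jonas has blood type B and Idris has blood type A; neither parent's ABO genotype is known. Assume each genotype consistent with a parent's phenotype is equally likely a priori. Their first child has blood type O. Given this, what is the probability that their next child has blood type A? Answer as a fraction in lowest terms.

1/4

Possible genotypes: Jonas ∈ {I^B I^B, I^B i}; Idris ∈ {I^A I^A, I^A i}.
Weight each parental genotype pair by prior × P(type-O child):
  I^B i × I^A i: posterior weight 1; P(next child type A) = 1/4.
Weighted sum = 1/4.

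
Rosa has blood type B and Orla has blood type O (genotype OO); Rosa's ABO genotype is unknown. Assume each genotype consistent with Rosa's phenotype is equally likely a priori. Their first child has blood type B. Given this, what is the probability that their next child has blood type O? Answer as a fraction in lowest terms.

1/6

Possible genotypes: Rosa ∈ {BB, BO}; Orla ∈ {OO}.
Weight each parental genotype pair by prior × P(type-B child):
  BB × OO: posterior weight 2/3; P(next child type O) = 0.
  BO × OO: posterior weight 1/3; P(next child type O) = 1/2.
Weighted sum = 1/6.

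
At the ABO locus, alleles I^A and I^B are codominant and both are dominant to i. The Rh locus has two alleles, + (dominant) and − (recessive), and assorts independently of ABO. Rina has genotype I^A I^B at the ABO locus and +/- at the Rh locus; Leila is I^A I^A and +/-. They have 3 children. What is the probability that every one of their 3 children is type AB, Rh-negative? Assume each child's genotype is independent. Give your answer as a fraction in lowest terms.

1/512

ABO cross I^A I^B × I^A I^A → 1/2 A, 1/2 AB.
Rh cross +/- × +/- → 3/4 Rh+, 1/4 Rh-; so P(type AB, Rh-negative) = 1/2 × 1/4 = 1/8 per child.
All 3 independent: (1/8)^3 = 1/512.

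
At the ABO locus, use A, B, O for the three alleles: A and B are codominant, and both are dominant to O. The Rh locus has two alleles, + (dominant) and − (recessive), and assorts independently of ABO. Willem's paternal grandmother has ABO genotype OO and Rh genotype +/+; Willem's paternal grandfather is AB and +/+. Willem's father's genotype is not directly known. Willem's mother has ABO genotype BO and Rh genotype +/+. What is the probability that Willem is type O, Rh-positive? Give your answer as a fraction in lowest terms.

1/4

Willem's father's ABO genotype from OO × AB: 1/2 AO, 1/2 BO.
Crossing each possibility with the mother BO and summing P(type O): 1/2·1/4 + 1/2·1/4 = 1/4.
Similarly for Rh via the father's Rh distribution: P(Rh+) = 1.
Independent loci: 1/4 × 1 = 1/4.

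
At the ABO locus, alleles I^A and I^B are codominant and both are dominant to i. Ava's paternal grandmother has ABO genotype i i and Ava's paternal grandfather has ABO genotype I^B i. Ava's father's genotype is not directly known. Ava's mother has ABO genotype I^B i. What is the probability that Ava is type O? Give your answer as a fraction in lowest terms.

Ava's father's ABO genotype from i i × I^B i: 1/2 I^B i, 1/2 i i.
Crossing each possibility with the mother I^B i and summing P(type O): 1/2·1/4 + 1/2·1/2 = 3/8.

3/8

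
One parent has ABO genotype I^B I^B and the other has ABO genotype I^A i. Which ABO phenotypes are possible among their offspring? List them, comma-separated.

B, AB

Gametes from I^B I^B × I^A i give offspring ABO genotypes I^A I^B, I^B i, i.e. phenotypes B, AB.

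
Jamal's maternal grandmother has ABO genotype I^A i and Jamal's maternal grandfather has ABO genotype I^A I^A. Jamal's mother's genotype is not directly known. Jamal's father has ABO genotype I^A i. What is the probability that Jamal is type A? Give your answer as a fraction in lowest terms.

Jamal's mother's ABO genotype from I^A i × I^A I^A: 1/2 I^A I^A, 1/2 I^A i.
Crossing each possibility with the father I^A i and summing P(type A): 1/2·1 + 1/2·3/4 = 7/8.

7/8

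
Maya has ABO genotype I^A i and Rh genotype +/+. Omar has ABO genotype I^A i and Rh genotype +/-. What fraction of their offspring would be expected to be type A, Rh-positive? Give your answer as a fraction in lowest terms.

3/4

ABO cross I^A i × I^A i → offspring phenotypes: 1/4 O, 3/4 A.
Rh cross +/+ × +/- → 1 Rh+.
Independent loci: P(type A, Rh-positive) = 3/4 × 1 = 3/4.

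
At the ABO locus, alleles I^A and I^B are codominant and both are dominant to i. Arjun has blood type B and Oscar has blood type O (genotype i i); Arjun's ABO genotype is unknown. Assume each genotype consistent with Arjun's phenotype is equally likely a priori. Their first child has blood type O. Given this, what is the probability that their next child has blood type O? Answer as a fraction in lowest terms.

Possible genotypes: Arjun ∈ {I^B I^B, I^B i}; Oscar ∈ {i i}.
Weight each parental genotype pair by prior × P(type-O child):
  I^B i × i i: posterior weight 1; P(next child type O) = 1/2.
Weighted sum = 1/2.

1/2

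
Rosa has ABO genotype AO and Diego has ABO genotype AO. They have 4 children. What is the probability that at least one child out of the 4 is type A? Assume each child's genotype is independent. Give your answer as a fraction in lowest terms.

255/256

ABO cross AO × AO → 1/4 O, 3/4 A.
So P(type A) = 3/4 per child.
P(none) = (1/4)^4 = 1/256; P(at least one) = 1 − 1/256 = 255/256.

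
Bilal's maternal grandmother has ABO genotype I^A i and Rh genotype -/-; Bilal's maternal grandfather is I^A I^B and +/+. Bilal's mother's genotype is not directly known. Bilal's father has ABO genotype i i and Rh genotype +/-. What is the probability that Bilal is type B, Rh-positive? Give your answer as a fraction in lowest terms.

Bilal's mother's ABO genotype from I^A i × I^A I^B: 1/4 I^A I^A, 1/4 I^A I^B, 1/4 I^A i, 1/4 I^B i.
Crossing each possibility with the father i i and summing P(type B): 1/4·0 + 1/4·1/2 + 1/4·0 + 1/4·1/2 = 1/4.
Similarly for Rh via the mother's Rh distribution: P(Rh+) = 3/4.
Independent loci: 1/4 × 3/4 = 3/16.

3/16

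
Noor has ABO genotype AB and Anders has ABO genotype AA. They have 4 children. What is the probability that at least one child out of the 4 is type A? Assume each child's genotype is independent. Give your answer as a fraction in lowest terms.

15/16

ABO cross AB × AA → 1/2 A, 1/2 AB.
So P(type A) = 1/2 per child.
P(none) = (1/2)^4 = 1/16; P(at least one) = 1 − 1/16 = 15/16.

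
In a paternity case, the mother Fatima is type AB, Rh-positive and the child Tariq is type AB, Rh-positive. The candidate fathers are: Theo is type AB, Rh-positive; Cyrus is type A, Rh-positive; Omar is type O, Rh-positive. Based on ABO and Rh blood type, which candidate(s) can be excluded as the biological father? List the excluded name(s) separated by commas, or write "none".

A candidate is excluded only if no genotype consistent with his phenotype could produce a type AB, Rh-positive child with a type AB, Rh-positive mother.
Omar (type O, Rh+): no genotype consistent with that phenotype can produce a type-AB Rh+ child with a type-AB mother.

Omar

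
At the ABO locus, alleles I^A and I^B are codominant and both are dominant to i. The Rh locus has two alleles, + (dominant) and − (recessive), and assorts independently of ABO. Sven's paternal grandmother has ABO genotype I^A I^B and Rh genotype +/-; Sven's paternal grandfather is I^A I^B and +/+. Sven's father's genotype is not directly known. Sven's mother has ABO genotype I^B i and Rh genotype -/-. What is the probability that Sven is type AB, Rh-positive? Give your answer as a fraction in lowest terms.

3/16

Sven's father's ABO genotype from I^A I^B × I^A I^B: 1/4 I^A I^A, 1/2 I^A I^B, 1/4 I^B I^B.
Crossing each possibility with the mother I^B i and summing P(type AB): 1/4·1/2 + 1/2·1/4 + 1/4·0 = 1/4.
Similarly for Rh via the father's Rh distribution: P(Rh+) = 3/4.
Independent loci: 1/4 × 3/4 = 3/16.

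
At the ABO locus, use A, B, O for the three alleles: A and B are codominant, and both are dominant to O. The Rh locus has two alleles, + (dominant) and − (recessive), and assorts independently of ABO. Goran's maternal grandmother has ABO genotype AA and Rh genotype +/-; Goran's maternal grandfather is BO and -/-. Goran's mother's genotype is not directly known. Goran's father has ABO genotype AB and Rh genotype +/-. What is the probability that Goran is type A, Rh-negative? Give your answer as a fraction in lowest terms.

Goran's mother's ABO genotype from AA × BO: 1/2 AB, 1/2 AO.
Crossing each possibility with the father AB and summing P(type A): 1/2·1/4 + 1/2·1/2 = 3/8.
Similarly for Rh via the mother's Rh distribution: P(Rh-) = 3/8.
Independent loci: 3/8 × 3/8 = 9/64.

9/64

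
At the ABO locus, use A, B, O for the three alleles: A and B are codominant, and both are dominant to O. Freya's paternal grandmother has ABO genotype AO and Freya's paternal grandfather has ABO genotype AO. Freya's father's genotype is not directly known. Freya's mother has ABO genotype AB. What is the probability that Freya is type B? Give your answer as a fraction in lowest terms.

Freya's father's ABO genotype from AO × AO: 1/4 AA, 1/2 AO, 1/4 OO.
Crossing each possibility with the mother AB and summing P(type B): 1/4·0 + 1/2·1/4 + 1/4·1/2 = 1/4.

1/4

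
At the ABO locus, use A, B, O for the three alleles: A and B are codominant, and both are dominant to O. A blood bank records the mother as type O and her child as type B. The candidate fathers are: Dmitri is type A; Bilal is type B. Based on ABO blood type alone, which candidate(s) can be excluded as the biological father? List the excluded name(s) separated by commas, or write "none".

Dmitri

A candidate is excluded only if no genotype consistent with his phenotype could produce a type B child with a type O mother.
Dmitri (type A): no genotype consistent with that phenotype can produce a type-B child with a type-O mother.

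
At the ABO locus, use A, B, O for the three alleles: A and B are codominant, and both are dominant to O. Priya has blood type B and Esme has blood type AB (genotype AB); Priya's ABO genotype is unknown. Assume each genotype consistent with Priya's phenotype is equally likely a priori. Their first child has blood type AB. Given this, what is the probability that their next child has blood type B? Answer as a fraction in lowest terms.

Possible genotypes: Priya ∈ {BB, BO}; Esme ∈ {AB}.
Weight each parental genotype pair by prior × P(type-AB child):
  BB × AB: posterior weight 2/3; P(next child type B) = 1/2.
  BO × AB: posterior weight 1/3; P(next child type B) = 1/2.
Weighted sum = 1/2.

1/2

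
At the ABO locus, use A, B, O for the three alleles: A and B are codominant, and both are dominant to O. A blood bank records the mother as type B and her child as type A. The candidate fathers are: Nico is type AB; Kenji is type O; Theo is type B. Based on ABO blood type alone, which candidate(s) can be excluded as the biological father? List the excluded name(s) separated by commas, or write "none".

Kenji, Theo

A candidate is excluded only if no genotype consistent with his phenotype could produce a type A child with a type B mother.
Kenji (type O): no genotype consistent with that phenotype can produce a type-A child with a type-B mother.
Theo (type B): no genotype consistent with that phenotype can produce a type-A child with a type-B mother.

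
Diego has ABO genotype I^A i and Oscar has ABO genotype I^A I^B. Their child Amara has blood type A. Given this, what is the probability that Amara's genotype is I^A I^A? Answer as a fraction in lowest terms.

1/2

Cross I^A i × I^A I^B → 1/4 I^A I^A, 1/4 I^A I^B, 1/4 I^A i, 1/4 I^B i.
Type-A genotypes among offspring: I^A I^A (1/4), I^A i (1/4); total 1/2.
P(I^A I^A | type A) = (1/4) / (1/2) = 1/2.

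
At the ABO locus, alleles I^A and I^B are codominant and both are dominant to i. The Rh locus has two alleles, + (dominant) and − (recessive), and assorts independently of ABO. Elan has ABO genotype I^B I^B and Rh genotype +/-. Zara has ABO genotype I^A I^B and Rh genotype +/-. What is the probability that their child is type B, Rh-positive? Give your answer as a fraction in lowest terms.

3/8

ABO cross I^B I^B × I^A I^B → offspring phenotypes: 1/2 B, 1/2 AB.
Rh cross +/- × +/- → 3/4 Rh+, 1/4 Rh-.
Independent loci: P(type B, Rh-positive) = 1/2 × 3/4 = 3/8.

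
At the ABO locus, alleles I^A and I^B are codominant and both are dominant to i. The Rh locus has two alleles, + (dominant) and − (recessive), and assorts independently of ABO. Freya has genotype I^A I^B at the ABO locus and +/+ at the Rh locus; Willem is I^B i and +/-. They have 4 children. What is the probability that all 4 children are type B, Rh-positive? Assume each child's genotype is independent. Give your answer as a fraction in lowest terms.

1/16

ABO cross I^A I^B × I^B i → 1/4 A, 1/2 B, 1/4 AB.
Rh cross +/+ × +/- → 1 Rh+; so P(type B, Rh-positive) = 1/2 × 1 = 1/2 per child.
All 4 independent: (1/2)^4 = 1/16.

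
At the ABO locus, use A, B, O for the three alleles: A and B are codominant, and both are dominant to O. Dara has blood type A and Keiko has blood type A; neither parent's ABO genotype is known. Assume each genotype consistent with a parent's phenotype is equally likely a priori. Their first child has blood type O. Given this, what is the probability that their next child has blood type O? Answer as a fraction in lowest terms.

1/4

Possible genotypes: Dara ∈ {AA, AO}; Keiko ∈ {AA, AO}.
Weight each parental genotype pair by prior × P(type-O child):
  AO × AO: posterior weight 1; P(next child type O) = 1/4.
Weighted sum = 1/4.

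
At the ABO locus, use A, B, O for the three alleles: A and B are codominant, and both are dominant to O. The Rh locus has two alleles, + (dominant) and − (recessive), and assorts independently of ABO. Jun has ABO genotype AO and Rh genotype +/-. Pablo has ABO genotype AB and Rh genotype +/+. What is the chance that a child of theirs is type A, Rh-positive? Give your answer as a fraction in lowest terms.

1/2

ABO cross AO × AB → offspring phenotypes: 1/2 A, 1/4 B, 1/4 AB.
Rh cross +/- × +/+ → 1 Rh+.
Independent loci: P(type A, Rh-positive) = 1/2 × 1 = 1/2.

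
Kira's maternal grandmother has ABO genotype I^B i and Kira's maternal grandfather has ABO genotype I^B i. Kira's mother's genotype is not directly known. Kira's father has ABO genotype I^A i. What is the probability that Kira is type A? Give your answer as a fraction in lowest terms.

1/4

Kira's mother's ABO genotype from I^B i × I^B i: 1/4 I^B I^B, 1/2 I^B i, 1/4 i i.
Crossing each possibility with the father I^A i and summing P(type A): 1/4·0 + 1/2·1/4 + 1/4·1/2 = 1/4.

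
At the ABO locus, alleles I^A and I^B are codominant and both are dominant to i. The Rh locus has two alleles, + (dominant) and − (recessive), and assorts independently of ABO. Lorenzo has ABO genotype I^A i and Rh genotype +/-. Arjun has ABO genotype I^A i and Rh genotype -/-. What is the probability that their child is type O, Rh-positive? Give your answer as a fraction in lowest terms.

ABO cross I^A i × I^A i → offspring phenotypes: 1/4 O, 3/4 A.
Rh cross +/- × -/- → 1/2 Rh+, 1/2 Rh-.
Independent loci: P(type O, Rh-positive) = 1/4 × 1/2 = 1/8.

1/8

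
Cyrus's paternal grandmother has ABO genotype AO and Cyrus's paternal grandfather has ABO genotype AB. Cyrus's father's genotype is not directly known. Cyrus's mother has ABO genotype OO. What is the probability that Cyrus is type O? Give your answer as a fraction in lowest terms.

Cyrus's father's ABO genotype from AO × AB: 1/4 AA, 1/4 AB, 1/4 AO, 1/4 BO.
Crossing each possibility with the mother OO and summing P(type O): 1/4·0 + 1/4·0 + 1/4·1/2 + 1/4·1/2 = 1/4.

1/4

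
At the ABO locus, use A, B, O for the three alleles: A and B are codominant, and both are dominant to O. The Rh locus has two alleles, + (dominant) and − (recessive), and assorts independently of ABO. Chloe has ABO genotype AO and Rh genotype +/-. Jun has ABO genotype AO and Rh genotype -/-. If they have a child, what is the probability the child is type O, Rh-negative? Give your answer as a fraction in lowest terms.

ABO cross AO × AO → offspring phenotypes: 1/4 O, 3/4 A.
Rh cross +/- × -/- → 1/2 Rh+, 1/2 Rh-.
Independent loci: P(type O, Rh-negative) = 1/4 × 1/2 = 1/8.

1/8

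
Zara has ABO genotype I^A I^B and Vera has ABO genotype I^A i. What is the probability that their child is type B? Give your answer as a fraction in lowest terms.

ABO cross I^A I^B × I^A i → offspring phenotypes: 1/2 A, 1/4 B, 1/4 AB.
So P(type B) = 1/4.

1/4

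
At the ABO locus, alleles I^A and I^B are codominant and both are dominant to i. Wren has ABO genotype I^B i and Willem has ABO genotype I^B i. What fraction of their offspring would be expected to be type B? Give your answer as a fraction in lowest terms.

ABO cross I^B i × I^B i → offspring phenotypes: 1/4 O, 3/4 B.
So P(type B) = 3/4.

3/4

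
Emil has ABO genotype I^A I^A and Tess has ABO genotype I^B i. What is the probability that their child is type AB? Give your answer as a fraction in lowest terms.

ABO cross I^A I^A × I^B i → offspring phenotypes: 1/2 A, 1/2 AB.
So P(type AB) = 1/2.

1/2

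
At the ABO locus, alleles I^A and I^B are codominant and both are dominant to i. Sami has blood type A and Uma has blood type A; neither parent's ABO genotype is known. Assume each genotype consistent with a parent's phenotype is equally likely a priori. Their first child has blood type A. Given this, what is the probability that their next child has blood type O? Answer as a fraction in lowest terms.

Possible genotypes: Sami ∈ {I^A I^A, I^A i}; Uma ∈ {I^A I^A, I^A i}.
Weight each parental genotype pair by prior × P(type-A child):
  I^A I^A × I^A I^A: posterior weight 4/15; P(next child type O) = 0.
  I^A I^A × I^A i: posterior weight 4/15; P(next child type O) = 0.
  I^A i × I^A I^A: posterior weight 4/15; P(next child type O) = 0.
  I^A i × I^A i: posterior weight 1/5; P(next child type O) = 1/4.
Weighted sum = 1/20.

1/20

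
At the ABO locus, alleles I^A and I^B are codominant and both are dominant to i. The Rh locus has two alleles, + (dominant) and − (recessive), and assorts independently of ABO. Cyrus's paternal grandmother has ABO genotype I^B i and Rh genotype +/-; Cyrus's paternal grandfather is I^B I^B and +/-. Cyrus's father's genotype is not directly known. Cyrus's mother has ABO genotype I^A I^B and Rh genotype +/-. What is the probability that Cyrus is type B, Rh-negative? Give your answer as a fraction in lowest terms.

1/8

Cyrus's father's ABO genotype from I^B i × I^B I^B: 1/2 I^B I^B, 1/2 I^B i.
Crossing each possibility with the mother I^A I^B and summing P(type B): 1/2·1/2 + 1/2·1/2 = 1/2.
Similarly for Rh via the father's Rh distribution: P(Rh-) = 1/4.
Independent loci: 1/2 × 1/4 = 1/8.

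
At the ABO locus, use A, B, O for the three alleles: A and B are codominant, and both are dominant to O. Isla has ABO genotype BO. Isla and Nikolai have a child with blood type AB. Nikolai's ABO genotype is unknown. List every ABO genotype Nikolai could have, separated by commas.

For each candidate genotype of Nikolai, check whether crossing it with BO can produce every observed child phenotype.
  AA → possible child types {A, AB} ✓
  AB → possible child types {A, B, AB} ✓
  AO → possible child types {O, A, B, AB} ✓
  BB → possible child types {B} ✗
  BO → possible child types {O, B} ✗
  OO → possible child types {O, B} ✗

AA, AB, AO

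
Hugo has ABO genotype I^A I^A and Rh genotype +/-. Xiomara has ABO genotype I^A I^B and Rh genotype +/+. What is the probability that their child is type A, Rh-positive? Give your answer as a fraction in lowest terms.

1/2

ABO cross I^A I^A × I^A I^B → offspring phenotypes: 1/2 A, 1/2 AB.
Rh cross +/- × +/+ → 1 Rh+.
Independent loci: P(type A, Rh-positive) = 1/2 × 1 = 1/2.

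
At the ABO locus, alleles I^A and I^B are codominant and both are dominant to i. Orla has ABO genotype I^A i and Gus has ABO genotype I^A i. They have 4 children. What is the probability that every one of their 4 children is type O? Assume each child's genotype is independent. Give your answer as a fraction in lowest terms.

ABO cross I^A i × I^A i → 1/4 O, 3/4 A.
So P(type O) = 1/4 per child.
All 4 independent: (1/4)^4 = 1/256.

1/256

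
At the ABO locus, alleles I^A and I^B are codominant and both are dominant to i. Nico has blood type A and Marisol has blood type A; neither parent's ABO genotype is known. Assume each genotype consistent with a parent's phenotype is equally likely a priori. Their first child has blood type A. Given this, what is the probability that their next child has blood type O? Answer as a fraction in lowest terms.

Possible genotypes: Nico ∈ {I^A I^A, I^A i}; Marisol ∈ {I^A I^A, I^A i}.
Weight each parental genotype pair by prior × P(type-A child):
  I^A I^A × I^A I^A: posterior weight 4/15; P(next child type O) = 0.
  I^A I^A × I^A i: posterior weight 4/15; P(next child type O) = 0.
  I^A i × I^A I^A: posterior weight 4/15; P(next child type O) = 0.
  I^A i × I^A i: posterior weight 1/5; P(next child type O) = 1/4.
Weighted sum = 1/20.

1/20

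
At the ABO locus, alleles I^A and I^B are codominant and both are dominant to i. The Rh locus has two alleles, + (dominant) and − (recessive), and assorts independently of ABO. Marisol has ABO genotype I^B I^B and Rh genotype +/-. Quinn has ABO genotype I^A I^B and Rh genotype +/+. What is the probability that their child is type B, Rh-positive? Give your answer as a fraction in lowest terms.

ABO cross I^B I^B × I^A I^B → offspring phenotypes: 1/2 B, 1/2 AB.
Rh cross +/- × +/+ → 1 Rh+.
Independent loci: P(type B, Rh-positive) = 1/2 × 1 = 1/2.

1/2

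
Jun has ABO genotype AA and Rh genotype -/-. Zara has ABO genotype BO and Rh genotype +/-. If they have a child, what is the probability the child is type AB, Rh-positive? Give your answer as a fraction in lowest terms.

ABO cross AA × BO → offspring phenotypes: 1/2 A, 1/2 AB.
Rh cross -/- × +/- → 1/2 Rh+, 1/2 Rh-.
Independent loci: P(type AB, Rh-positive) = 1/2 × 1/2 = 1/4.

1/4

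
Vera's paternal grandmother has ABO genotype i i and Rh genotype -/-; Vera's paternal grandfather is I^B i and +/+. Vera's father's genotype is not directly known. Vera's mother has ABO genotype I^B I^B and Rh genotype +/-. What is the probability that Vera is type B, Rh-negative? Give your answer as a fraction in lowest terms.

Vera's father's ABO genotype from i i × I^B i: 1/2 I^B i, 1/2 i i.
Crossing each possibility with the mother I^B I^B and summing P(type B): 1/2·1 + 1/2·1 = 1.
Similarly for Rh via the father's Rh distribution: P(Rh-) = 1/4.
Independent loci: 1 × 1/4 = 1/4.

1/4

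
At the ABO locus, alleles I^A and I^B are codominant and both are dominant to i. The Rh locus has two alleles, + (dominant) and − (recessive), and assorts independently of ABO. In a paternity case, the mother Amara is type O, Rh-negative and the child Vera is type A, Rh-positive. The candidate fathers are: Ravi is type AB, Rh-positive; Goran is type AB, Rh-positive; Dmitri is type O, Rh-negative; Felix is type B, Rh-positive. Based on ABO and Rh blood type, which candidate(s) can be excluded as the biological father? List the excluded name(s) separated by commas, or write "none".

A candidate is excluded only if no genotype consistent with his phenotype could produce a type A, Rh-positive child with a type O, Rh-negative mother.
Dmitri (type O, Rh-): no genotype consistent with that phenotype can produce a type-A Rh+ child with a type-O mother.
Felix (type B, Rh+): no genotype consistent with that phenotype can produce a type-A Rh+ child with a type-O mother.

Dmitri, Felix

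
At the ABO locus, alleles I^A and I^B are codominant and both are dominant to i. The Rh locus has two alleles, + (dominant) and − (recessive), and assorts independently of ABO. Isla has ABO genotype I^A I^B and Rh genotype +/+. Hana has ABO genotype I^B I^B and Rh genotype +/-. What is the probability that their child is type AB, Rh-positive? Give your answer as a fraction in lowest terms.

ABO cross I^A I^B × I^B I^B → offspring phenotypes: 1/2 B, 1/2 AB.
Rh cross +/+ × +/- → 1 Rh+.
Independent loci: P(type AB, Rh-positive) = 1/2 × 1 = 1/2.

1/2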